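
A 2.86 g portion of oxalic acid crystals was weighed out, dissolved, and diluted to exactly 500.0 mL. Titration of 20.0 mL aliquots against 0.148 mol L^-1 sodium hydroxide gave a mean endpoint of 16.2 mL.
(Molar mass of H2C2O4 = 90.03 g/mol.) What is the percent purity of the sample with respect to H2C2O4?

H2C2O4 + 2 NaOH → Na2C2O4 + 2 H2O
n(NaOH) per titration = 0.0162 × 0.148 = 2.40 × 10^-3 mol
From the 1:2 ratio, n(H2C2O4) in each aliquot = 1/2 × 2.40 × 10^-3 = 1.20 × 10^-3 mol
n(H2C2O4) in the whole flask = 1.20 × 10^-3 × 500.0/20.0 = 0.0300 mol
mass of H2C2O4 = 0.0300 × 90.03 = 2.70 g
% H2C2O4 = 2.70 / 2.86 × 100 = 94.3 %

94.3 %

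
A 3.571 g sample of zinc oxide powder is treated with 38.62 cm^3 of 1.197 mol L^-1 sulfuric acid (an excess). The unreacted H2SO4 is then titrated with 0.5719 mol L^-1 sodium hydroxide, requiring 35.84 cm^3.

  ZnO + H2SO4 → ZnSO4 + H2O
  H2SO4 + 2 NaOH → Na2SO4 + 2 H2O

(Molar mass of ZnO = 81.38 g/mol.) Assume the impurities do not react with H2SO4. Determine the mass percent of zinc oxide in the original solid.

n(H2SO4) added = 0.03862 × 1.197 = 0.04623 mol
n(NaOH) used in back-titration = 0.03584 × 0.5719 = 0.02050 mol
From the 1:2 ratio, n(H2SO4) left over = 1/2 × 0.02050 = 0.01025 mol
n(H2SO4) consumed by analyte = 0.04623 − 0.01025 = 0.03598 mol
n(ZnO) = 0.03598 mol (1:1 ratio)
mass of ZnO = 0.03598 × 81.38 = 2.928 g
% ZnO = 2.928 / 3.571 × 100 = 81.99 %

81.99 %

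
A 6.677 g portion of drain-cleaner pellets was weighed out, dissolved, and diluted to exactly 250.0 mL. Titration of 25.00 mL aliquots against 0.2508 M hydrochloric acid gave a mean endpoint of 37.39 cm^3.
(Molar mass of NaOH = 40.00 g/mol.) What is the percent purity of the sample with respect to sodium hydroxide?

56.18 %

NaOH + HCl → NaCl + H2O
n(HCl) per titration = 0.03739 × 0.2508 = 9.377 × 10^-3 mol
n(NaOH) in each aliquot = 9.377 × 10^-3 mol (1:1 ratio)
n(NaOH) in the whole flask = 9.377 × 10^-3 × 250.0/25.00 = 0.09377 mol
mass of NaOH = 0.09377 × 40.00 = 3.751 g
% NaOH = 3.751 / 6.677 × 100 = 56.18 %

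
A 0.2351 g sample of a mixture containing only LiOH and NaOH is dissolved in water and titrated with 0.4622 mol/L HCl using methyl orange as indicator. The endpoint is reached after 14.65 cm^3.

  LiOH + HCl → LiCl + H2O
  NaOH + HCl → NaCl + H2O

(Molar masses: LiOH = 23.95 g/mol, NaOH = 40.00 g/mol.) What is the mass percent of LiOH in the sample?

n(HCl) = 0.01465 × 0.4622 = 6.771 × 10^-3 mol
Let x = n(LiOH), y = n(NaOH).
Titrant: 1x + 1y = 6.771 × 10^-3;  mass: 23.95x + 40.00y = 0.2351
Solving, x = 2.227 × 10^-3 mol, y = 4.544 × 10^-3 mol
mass of LiOH = 2.227 × 10^-3 × 23.95 = 0.05335 g
% LiOH = 0.05335 / 0.2351 × 100 = 22.69 %

22.69 %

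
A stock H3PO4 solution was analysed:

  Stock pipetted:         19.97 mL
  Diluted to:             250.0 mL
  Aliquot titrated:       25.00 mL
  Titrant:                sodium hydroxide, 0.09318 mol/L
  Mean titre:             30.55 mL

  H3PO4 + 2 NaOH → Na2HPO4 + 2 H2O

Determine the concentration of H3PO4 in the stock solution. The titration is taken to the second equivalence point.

n(NaOH) = 0.03055 × 0.09318 = 2.847 × 10^-3 mol
From the 1:2 ratio, n(H3PO4) in the aliquot = 1/2 × 2.847 × 10^-3 = 1.423 × 10^-3 mol
[H3PO4]_dilute = 1.423 × 10^-3 / 0.02500 = 0.05693 mol/L
Dilution factor = 250.0 / 19.97 = 12.52
[H3PO4]_stock = 0.05693 × 12.52 = 0.7127 mol/L

0.7127 mol/L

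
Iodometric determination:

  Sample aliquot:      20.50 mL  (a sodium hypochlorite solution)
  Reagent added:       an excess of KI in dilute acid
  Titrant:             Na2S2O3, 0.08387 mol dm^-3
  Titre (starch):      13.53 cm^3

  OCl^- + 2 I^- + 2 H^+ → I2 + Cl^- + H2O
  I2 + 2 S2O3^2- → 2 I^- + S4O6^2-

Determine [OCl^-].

n(S2O3^2-) = 0.01353 × 0.08387 = 1.135 × 10^-3 mol
n(I2) = n(S2O3^2-)/2 = 5.674 × 10^-4 mol
n(OCl^-) in the aliquot = 5.674 × 10^-4 mol (1:1 ratio)
[OCl^-] = 5.674 × 10^-4 / 0.02050 = 0.02768 mol/L

0.02768 mol/L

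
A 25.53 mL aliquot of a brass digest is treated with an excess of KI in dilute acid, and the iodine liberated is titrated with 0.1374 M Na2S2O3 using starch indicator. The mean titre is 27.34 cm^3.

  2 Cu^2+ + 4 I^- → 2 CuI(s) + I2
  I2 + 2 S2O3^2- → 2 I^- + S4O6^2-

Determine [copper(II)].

0.1471 M

n(S2O3^2-) = 0.02734 × 0.1374 = 3.757 × 10^-3 mol
n(I2) = n(S2O3^2-)/2 = 1.878 × 10^-3 mol
From the 2:1 ratio, n(Cu2+) in the aliquot = 2/1 × 1.878 × 10^-3 = 3.757 × 10^-3 mol
[Cu2+] = 3.757 × 10^-3 / 0.02553 = 0.1471 mol/L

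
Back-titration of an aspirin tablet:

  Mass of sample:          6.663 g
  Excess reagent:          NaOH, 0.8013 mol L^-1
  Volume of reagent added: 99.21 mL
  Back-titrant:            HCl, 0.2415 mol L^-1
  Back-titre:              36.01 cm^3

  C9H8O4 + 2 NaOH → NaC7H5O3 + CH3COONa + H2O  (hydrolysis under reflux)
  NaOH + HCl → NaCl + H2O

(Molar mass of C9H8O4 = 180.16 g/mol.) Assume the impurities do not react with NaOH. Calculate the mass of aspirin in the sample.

6.378 g

n(NaOH) added = 0.09921 × 0.8013 = 0.07950 mol
n(HCl) used in back-titration = 0.03601 × 0.2415 = 8.696 × 10^-3 mol
n(NaOH) left over = 8.696 × 10^-3 mol (1:1 ratio)
n(NaOH) consumed by analyte = 0.07950 − 8.696 × 10^-3 = 0.07080 mol
From the 1:2 ratio, n(C9H8O4) = 1/2 × 0.07080 = 0.03540 mol
mass of C9H8O4 = 0.03540 × 180.16 = 6.378 g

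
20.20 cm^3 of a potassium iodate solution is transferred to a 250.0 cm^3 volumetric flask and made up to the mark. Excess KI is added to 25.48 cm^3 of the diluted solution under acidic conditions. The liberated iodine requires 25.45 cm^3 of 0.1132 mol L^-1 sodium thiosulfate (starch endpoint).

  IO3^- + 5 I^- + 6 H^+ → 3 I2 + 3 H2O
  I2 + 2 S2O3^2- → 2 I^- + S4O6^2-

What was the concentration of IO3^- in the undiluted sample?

n(S2O3^2-) = 0.02545 × 0.1132 = 2.881 × 10^-3 mol
n(I2) = n(S2O3^2-)/2 = 1.440 × 10^-3 mol
From the 1:3 ratio, n(IO3^-) in the aliquot = 1/3 × 1.440 × 10^-3 = 4.802 × 10^-4 mol
[IO3^-]_dilute = 4.802 × 10^-4 / 0.02548 = 0.01884 mol/L
[IO3^-]_original = 0.01884 × 250.0/20.20 = 0.2332 mol/L

0.2332 mol/L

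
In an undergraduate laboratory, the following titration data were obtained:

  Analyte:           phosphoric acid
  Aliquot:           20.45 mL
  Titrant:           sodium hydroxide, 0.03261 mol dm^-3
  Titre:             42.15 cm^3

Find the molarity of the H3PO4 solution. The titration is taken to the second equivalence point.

0.03361 mol/L

H3PO4 + 2 NaOH → Na2HPO4 + 2 H2O
n(NaOH) = 0.04215 L × 0.03261 mol/L = 1.375 × 10^-3 mol
From the 1:2 mole ratio, n(H3PO4) = 1/2 × 1.375 × 10^-3 = 6.873 × 10^-4 mol
[H3PO4] = 6.873 × 10^-4 mol / 0.02045 L = 0.03361 mol/L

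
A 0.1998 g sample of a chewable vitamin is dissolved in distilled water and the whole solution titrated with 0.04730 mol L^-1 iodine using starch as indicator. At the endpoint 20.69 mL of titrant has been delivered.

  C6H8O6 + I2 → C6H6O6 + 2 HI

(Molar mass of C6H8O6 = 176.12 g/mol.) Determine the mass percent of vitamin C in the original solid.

86.27 %

n(I2) = 0.02069 L × 0.04730 mol/L = 9.786 × 10^-4 mol
n(C6H8O6) = 9.786 × 10^-4 mol (1:1 ratio)
mass of C6H8O6 = 9.786 × 10^-4 × 176.12 g/mol = 0.1724 g
% C6H8O6 = 0.1724 / 0.1998 × 100 = 86.27 %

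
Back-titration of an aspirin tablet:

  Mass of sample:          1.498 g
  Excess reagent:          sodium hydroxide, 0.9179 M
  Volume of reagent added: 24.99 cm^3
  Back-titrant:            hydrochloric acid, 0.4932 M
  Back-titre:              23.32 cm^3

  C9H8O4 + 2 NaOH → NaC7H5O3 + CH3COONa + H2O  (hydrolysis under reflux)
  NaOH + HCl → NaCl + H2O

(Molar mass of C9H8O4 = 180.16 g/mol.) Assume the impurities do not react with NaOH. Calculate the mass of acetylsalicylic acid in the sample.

n(NaOH) added = 0.02499 × 0.9179 = 0.02294 mol
n(HCl) used in back-titration = 0.02332 × 0.4932 = 0.01150 mol
n(NaOH) left over = 0.01150 mol (1:1 ratio)
n(NaOH) consumed by analyte = 0.02294 − 0.01150 = 0.01144 mol
From the 1:2 ratio, n(C9H8O4) = 1/2 × 0.01144 = 5.718 × 10^-3 mol
mass of C9H8O4 = 5.718 × 10^-3 × 180.16 = 1.030 g

1.030 g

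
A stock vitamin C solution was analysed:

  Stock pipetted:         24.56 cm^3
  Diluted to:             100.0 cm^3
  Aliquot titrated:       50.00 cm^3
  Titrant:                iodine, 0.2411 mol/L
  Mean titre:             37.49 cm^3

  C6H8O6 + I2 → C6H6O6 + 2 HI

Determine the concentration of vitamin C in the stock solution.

0.7361 mol/L

n(I2) = 0.03749 × 0.2411 = 9.039 × 10^-3 mol
n(C6H8O6) in the aliquot = 9.039 × 10^-3 mol (1:1 ratio)
[C6H8O6]_dilute = 9.039 × 10^-3 / 0.05000 = 0.1808 mol/L
Dilution factor = 100.0 / 24.56 = 4.072
[C6H8O6]_stock = 0.1808 × 4.072 = 0.7361 mol/L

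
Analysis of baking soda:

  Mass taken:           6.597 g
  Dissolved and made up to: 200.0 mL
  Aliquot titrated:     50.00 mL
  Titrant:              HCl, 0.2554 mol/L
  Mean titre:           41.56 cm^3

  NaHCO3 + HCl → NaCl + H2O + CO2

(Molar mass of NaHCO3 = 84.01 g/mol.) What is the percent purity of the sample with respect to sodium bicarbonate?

n(HCl) per titration = 0.04156 × 0.2554 = 0.01061 mol
n(NaHCO3) in each aliquot = 0.01061 mol (1:1 ratio)
n(NaHCO3) in the whole flask = 0.01061 × 200.0/50.00 = 0.04246 mol
mass of NaHCO3 = 0.04246 × 84.01 = 3.567 g
% NaHCO3 = 3.567 / 6.597 × 100 = 54.07 %

54.07 %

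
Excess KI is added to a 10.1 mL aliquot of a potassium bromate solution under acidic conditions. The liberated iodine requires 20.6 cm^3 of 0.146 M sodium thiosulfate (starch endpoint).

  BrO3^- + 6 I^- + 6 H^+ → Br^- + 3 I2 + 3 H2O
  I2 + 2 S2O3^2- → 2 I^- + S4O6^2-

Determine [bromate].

n(S2O3^2-) = 0.0206 × 0.146 = 3.01 × 10^-3 mol
n(I2) = n(S2O3^2-)/2 = 1.50 × 10^-3 mol
From the 1:3 ratio, n(BrO3^-) in the aliquot = 1/3 × 1.50 × 10^-3 = 5.01 × 10^-4 mol
[BrO3^-] = 5.01 × 10^-4 / 0.0101 = 0.0496 mol/L

0.0496 M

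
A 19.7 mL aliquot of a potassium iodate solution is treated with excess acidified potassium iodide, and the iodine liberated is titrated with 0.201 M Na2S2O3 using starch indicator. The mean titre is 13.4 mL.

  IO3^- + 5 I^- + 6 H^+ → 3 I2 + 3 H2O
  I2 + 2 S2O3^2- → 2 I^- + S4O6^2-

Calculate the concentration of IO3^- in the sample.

0.0228 M

n(S2O3^2-) = 0.0134 × 0.201 = 2.69 × 10^-3 mol
n(I2) = n(S2O3^2-)/2 = 1.35 × 10^-3 mol
From the 1:3 ratio, n(IO3^-) in the aliquot = 1/3 × 1.35 × 10^-3 = 4.49 × 10^-4 mol
[IO3^-] = 4.49 × 10^-4 / 0.0197 = 0.0228 mol/L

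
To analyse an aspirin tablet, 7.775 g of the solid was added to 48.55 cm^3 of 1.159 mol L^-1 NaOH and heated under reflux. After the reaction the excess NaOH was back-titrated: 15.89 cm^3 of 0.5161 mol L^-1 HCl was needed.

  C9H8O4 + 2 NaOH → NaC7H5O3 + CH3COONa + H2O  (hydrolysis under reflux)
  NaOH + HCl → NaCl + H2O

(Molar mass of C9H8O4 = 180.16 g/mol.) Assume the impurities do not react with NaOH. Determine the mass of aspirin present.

n(NaOH) added = 0.04855 × 1.159 = 0.05627 mol
n(HCl) used in back-titration = 0.01589 × 0.5161 = 8.201 × 10^-3 mol
n(NaOH) left over = 8.201 × 10^-3 mol (1:1 ratio)
n(NaOH) consumed by analyte = 0.05627 − 8.201 × 10^-3 = 0.04807 mol
From the 1:2 ratio, n(C9H8O4) = 1/2 × 0.04807 = 0.02403 mol
mass of C9H8O4 = 0.02403 × 180.16 = 4.330 g

4.330 g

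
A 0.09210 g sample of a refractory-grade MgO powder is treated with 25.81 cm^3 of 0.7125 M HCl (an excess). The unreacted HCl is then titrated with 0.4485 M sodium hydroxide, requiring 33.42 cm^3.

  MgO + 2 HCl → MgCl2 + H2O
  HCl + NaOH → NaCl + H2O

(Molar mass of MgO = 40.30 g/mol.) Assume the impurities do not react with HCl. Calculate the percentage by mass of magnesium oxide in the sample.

74.40 %

n(HCl) added = 0.02581 × 0.7125 = 0.01839 mol
n(NaOH) used in back-titration = 0.03342 × 0.4485 = 0.01499 mol
n(HCl) left over = 0.01499 mol (1:1 ratio)
n(HCl) consumed by analyte = 0.01839 − 0.01499 = 3.401 × 10^-3 mol
From the 1:2 ratio, n(MgO) = 1/2 × 3.401 × 10^-3 = 1.700 × 10^-3 mol
mass of MgO = 1.700 × 10^-3 × 40.30 = 0.06853 g
% MgO = 0.06853 / 0.09210 × 100 = 74.40 %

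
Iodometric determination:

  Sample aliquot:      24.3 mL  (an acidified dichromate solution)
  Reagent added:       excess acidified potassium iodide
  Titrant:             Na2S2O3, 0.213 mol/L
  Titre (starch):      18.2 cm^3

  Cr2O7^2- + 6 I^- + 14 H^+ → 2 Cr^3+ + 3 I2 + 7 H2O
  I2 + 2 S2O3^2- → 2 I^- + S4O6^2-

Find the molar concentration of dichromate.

0.0266 mol/L

n(S2O3^2-) = 0.0182 × 0.213 = 3.88 × 10^-3 mol
n(I2) = n(S2O3^2-)/2 = 1.94 × 10^-3 mol
From the 1:3 ratio, n(Cr2O7^2-) in the aliquot = 1/3 × 1.94 × 10^-3 = 6.46 × 10^-4 mol
[Cr2O7^2-] = 6.46 × 10^-4 / 0.0243 = 0.0266 mol/L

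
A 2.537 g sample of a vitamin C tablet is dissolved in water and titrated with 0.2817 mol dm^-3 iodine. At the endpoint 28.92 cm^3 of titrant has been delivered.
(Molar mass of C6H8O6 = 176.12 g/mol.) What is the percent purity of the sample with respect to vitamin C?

56.56 %

C6H8O6 + I2 → C6H6O6 + 2 HI
n(I2) = 0.02892 L × 0.2817 mol/L = 8.147 × 10^-3 mol
n(C6H8O6) = 8.147 × 10^-3 mol (1:1 ratio)
mass of C6H8O6 = 8.147 × 10^-3 × 176.12 g/mol = 1.435 g
% C6H8O6 = 1.435 / 2.537 × 100 = 56.56 %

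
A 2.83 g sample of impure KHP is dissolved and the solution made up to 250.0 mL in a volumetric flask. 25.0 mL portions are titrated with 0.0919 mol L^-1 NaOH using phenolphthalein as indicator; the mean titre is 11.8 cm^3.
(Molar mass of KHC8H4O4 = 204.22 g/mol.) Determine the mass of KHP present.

KHC8H4O4 + NaOH → KNaC8H4O4 + H2O
n(NaOH) per titration = 0.0118 × 0.0919 = 1.08 × 10^-3 mol
n(KHC8H4O4) in each aliquot = 1.08 × 10^-3 mol (1:1 ratio)
n(KHC8H4O4) in the whole flask = 1.08 × 10^-3 × 250.0/25.0 = 0.0108 mol
mass of KHC8H4O4 = 0.0108 × 204.22 = 2.21 g

2.21 g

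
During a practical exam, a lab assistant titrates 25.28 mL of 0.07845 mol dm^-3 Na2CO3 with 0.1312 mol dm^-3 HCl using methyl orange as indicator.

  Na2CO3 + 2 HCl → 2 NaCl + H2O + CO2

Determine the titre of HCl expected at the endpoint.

30.23 mL

n(Na2CO3) = 0.02528 L × 0.07845 mol/L = 1.983 × 10^-3 mol
From the 2:1 stoichiometry, n(HCl) = 2/1 × 1.983 × 10^-3 = 3.966 × 10^-3 mol
V(HCl) = 3.966 × 10^-3 mol / 0.1312 mol/L = 0.03023 L = 30.23 mL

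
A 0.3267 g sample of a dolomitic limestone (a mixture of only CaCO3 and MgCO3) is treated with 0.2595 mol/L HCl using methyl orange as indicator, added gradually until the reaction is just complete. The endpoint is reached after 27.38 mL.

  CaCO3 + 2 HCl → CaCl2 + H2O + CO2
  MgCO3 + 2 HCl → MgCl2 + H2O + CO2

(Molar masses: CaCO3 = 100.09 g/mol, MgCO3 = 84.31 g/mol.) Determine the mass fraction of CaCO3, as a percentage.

52.78 %

n(HCl) = 0.02738 × 0.2595 = 7.105 × 10^-3 mol
Let x = n(CaCO3), y = n(MgCO3).
Titrant: 2x + 2y = 7.105 × 10^-3;  mass: 100.09x + 84.31y = 0.3267
Solving, x = 1.723 × 10^-3 mol, y = 1.830 × 10^-3 mol
mass of CaCO3 = 1.723 × 10^-3 × 100.09 = 0.1724 g
% CaCO3 = 0.1724 / 0.3267 × 100 = 52.78 %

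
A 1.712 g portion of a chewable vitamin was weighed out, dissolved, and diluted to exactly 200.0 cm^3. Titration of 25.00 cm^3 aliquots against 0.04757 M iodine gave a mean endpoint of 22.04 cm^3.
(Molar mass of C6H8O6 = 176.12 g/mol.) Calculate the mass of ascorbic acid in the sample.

1.477 g

C6H8O6 + I2 → C6H6O6 + 2 HI
n(I2) per titration = 0.02204 × 0.04757 = 1.048 × 10^-3 mol
n(C6H8O6) in each aliquot = 1.048 × 10^-3 mol (1:1 ratio)
n(C6H8O6) in the whole flask = 1.048 × 10^-3 × 200.0/25.00 = 8.388 × 10^-3 mol
mass of C6H8O6 = 8.388 × 10^-3 × 176.12 = 1.477 g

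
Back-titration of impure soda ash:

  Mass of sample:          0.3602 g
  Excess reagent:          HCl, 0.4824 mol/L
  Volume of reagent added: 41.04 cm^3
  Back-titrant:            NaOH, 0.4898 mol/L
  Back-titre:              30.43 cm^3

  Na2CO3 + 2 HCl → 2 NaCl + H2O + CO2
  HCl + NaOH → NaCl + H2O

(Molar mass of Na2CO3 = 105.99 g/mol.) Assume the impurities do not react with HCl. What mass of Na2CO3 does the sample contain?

n(HCl) added = 0.04104 × 0.4824 = 0.01980 mol
n(NaOH) used in back-titration = 0.03043 × 0.4898 = 0.01490 mol
n(HCl) left over = 0.01490 mol (1:1 ratio)
n(HCl) consumed by analyte = 0.01980 − 0.01490 = 4.893 × 10^-3 mol
From the 1:2 ratio, n(Na2CO3) = 1/2 × 4.893 × 10^-3 = 2.447 × 10^-3 mol
mass of Na2CO3 = 2.447 × 10^-3 × 105.99 = 0.2593 g

0.2593 g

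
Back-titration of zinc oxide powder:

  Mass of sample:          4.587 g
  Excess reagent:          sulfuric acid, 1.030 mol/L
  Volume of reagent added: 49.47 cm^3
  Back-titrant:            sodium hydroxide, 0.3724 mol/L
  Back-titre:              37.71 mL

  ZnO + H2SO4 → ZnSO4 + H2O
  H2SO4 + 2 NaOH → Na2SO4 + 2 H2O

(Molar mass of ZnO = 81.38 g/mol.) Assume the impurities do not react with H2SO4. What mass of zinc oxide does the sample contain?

3.575 g

n(H2SO4) added = 0.04947 × 1.030 = 0.05095 mol
n(NaOH) used in back-titration = 0.03771 × 0.3724 = 0.01404 mol
From the 1:2 ratio, n(H2SO4) left over = 1/2 × 0.01404 = 7.022 × 10^-3 mol
n(H2SO4) consumed by analyte = 0.05095 − 7.022 × 10^-3 = 0.04393 mol
n(ZnO) = 0.04393 mol (1:1 ratio)
mass of ZnO = 0.04393 × 81.38 = 3.575 g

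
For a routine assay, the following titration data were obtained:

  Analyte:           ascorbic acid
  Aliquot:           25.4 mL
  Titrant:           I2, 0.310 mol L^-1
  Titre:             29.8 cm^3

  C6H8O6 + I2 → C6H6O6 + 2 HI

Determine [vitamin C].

n(I2) = 0.0298 L × 0.310 mol/L = 9.24 × 10^-3 mol
n(C6H8O6) = 9.24 × 10^-3 mol (1:1 mole ratio)
[C6H8O6] = 9.24 × 10^-3 mol / 0.0254 L = 0.364 mol/L

0.364 mol/L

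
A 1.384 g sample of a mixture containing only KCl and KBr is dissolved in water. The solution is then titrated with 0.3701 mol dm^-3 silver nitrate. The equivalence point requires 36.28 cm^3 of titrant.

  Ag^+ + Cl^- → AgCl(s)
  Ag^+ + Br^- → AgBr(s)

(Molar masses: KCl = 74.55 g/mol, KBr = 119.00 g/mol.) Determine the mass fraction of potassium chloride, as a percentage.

n(AgNO3) = 0.03628 × 0.3701 = 0.01343 mol
Let x = n(KCl), y = n(KBr).
Titrant: 1x + 1y = 0.01343;  mass: 74.55x + 119.00y = 1.384
Solving, x = 4.811 × 10^-3 mol, y = 8.616 × 10^-3 mol
mass of KCl = 4.811 × 10^-3 × 74.55 = 0.3586 g
% KCl = 0.3586 / 1.384 × 100 = 25.91 %

25.91 %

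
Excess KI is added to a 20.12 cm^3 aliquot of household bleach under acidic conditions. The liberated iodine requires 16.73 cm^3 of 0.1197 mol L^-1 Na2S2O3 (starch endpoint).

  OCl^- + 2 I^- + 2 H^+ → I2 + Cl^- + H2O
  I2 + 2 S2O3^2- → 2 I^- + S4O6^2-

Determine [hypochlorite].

0.04977 mol/L

n(S2O3^2-) = 0.01673 × 0.1197 = 2.003 × 10^-3 mol
n(I2) = n(S2O3^2-)/2 = 1.001 × 10^-3 mol
n(OCl^-) in the aliquot = 1.001 × 10^-3 mol (1:1 ratio)
[OCl^-] = 1.001 × 10^-3 / 0.02012 = 0.04977 mol/L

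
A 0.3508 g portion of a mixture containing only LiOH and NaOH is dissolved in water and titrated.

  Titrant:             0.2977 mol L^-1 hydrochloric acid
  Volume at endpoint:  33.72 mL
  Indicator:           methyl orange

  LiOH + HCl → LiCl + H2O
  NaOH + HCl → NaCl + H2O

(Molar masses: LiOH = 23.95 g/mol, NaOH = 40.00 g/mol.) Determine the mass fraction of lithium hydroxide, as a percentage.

21.58 %

n(HCl) = 0.03372 × 0.2977 = 0.01004 mol
Let x = n(LiOH), y = n(NaOH).
Titrant: 1x + 1y = 0.01004;  mass: 23.95x + 40.00y = 0.3508
Solving, x = 3.161 × 10^-3 mol, y = 6.877 × 10^-3 mol
mass of LiOH = 3.161 × 10^-3 × 23.95 = 0.07571 g
% LiOH = 0.07571 / 0.3508 × 100 = 21.58 %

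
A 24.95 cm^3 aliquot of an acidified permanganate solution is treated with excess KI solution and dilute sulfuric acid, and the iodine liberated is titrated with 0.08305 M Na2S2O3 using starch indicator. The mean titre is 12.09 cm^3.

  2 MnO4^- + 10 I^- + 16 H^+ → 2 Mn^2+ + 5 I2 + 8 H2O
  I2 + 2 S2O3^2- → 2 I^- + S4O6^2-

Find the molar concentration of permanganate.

n(S2O3^2-) = 0.01209 × 0.08305 = 1.004 × 10^-3 mol
n(I2) = n(S2O3^2-)/2 = 5.020 × 10^-4 mol
From the 2:5 ratio, n(MnO4^-) in the aliquot = 2/5 × 5.020 × 10^-4 = 2.008 × 10^-4 mol
[MnO4^-] = 2.008 × 10^-4 / 0.02495 = 0.008049 mol/L

0.008049 M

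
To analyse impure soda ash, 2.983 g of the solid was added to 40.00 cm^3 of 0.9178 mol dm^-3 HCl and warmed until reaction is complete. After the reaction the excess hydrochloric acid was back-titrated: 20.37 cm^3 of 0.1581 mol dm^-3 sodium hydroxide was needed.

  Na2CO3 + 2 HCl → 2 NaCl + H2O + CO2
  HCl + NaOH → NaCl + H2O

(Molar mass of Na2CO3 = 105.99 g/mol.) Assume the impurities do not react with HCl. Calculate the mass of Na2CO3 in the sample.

n(HCl) added = 0.04000 × 0.9178 = 0.03671 mol
n(NaOH) used in back-titration = 0.02037 × 0.1581 = 3.220 × 10^-3 mol
n(HCl) left over = 3.220 × 10^-3 mol (1:1 ratio)
n(HCl) consumed by analyte = 0.03671 − 3.220 × 10^-3 = 0.03349 mol
From the 1:2 ratio, n(Na2CO3) = 1/2 × 0.03349 = 0.01675 mol
mass of Na2CO3 = 0.01675 × 105.99 = 1.775 g

1.775 g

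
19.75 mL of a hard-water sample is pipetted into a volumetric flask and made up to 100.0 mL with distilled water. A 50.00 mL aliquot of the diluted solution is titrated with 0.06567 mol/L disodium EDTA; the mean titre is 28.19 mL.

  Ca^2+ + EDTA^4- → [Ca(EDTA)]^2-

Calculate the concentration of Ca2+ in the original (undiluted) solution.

0.1875 mol/L

n(EDTA) = 0.02819 × 0.06567 = 1.851 × 10^-3 mol
n(Ca2+) in the aliquot = 1.851 × 10^-3 mol (1:1 ratio)
[Ca2+]_dilute = 1.851 × 10^-3 / 0.05000 = 0.03702 mol/L
Dilution factor = 100.0 / 19.75 = 5.063
[Ca2+]_stock = 0.03702 × 5.063 = 0.1875 mol/L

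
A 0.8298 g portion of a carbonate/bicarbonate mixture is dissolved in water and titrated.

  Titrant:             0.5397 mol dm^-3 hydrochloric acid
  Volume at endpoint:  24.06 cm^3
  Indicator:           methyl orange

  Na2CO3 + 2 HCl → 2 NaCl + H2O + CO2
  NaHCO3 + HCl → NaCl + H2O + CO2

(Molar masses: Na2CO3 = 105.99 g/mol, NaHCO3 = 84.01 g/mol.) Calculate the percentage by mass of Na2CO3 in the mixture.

53.76 %

n(HCl) = 0.02406 × 0.5397 = 0.01299 mol
Let x = n(Na2CO3), y = n(NaHCO3).
Titrant: 2x + 1y = 0.01299;  mass: 105.99x + 84.01y = 0.8298
Solving, x = 4.209 × 10^-3 mol, y = 4.567 × 10^-3 mol
mass of Na2CO3 = 4.209 × 10^-3 × 105.99 = 0.4461 g
% Na2CO3 = 0.4461 / 0.8298 × 100 = 53.76 %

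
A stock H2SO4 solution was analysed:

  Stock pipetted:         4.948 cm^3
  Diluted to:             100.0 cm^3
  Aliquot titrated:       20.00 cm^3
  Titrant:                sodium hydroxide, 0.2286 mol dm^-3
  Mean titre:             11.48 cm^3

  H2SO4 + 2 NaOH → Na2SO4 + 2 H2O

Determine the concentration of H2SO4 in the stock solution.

1.326 mol/L

n(NaOH) = 0.01148 × 0.2286 = 2.624 × 10^-3 mol
From the 1:2 ratio, n(H2SO4) in the aliquot = 1/2 × 2.624 × 10^-3 = 1.312 × 10^-3 mol
[H2SO4]_dilute = 1.312 × 10^-3 / 0.02000 = 0.06561 mol/L
Dilution factor = 100.0 / 4.948 = 20.21
[H2SO4]_stock = 0.06561 × 20.21 = 1.326 mol/L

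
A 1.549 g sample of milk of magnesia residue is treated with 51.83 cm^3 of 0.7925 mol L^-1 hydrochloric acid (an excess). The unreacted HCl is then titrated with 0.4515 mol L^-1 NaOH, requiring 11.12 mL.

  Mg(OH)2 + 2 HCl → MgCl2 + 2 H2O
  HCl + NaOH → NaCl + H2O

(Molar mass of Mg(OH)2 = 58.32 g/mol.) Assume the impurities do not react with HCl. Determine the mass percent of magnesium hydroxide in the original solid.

n(HCl) added = 0.05183 × 0.7925 = 0.04108 mol
n(NaOH) used in back-titration = 0.01112 × 0.4515 = 5.021 × 10^-3 mol
n(HCl) left over = 5.021 × 10^-3 mol (1:1 ratio)
n(HCl) consumed by analyte = 0.04108 − 5.021 × 10^-3 = 0.03605 mol
From the 1:2 ratio, n(Mg(OH)2) = 1/2 × 0.03605 = 0.01803 mol
mass of Mg(OH)2 = 0.01803 × 58.32 = 1.051 g
% Mg(OH)2 = 1.051 / 1.549 × 100 = 67.87 %

67.87 %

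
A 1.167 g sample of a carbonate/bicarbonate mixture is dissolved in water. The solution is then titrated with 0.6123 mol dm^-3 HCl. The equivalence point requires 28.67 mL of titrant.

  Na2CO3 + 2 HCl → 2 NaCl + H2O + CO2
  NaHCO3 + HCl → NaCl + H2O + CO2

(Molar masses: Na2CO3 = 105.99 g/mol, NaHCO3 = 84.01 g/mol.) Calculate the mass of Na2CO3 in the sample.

n(HCl) = 0.02867 × 0.6123 = 0.01755 mol
Let x = n(Na2CO3), y = n(NaHCO3).
Titrant: 2x + 1y = 0.01755;  mass: 105.99x + 84.01y = 1.167
Solving, x = 4.962 × 10^-3 mol, y = 7.632 × 10^-3 mol
mass of Na2CO3 = 4.962 × 10^-3 × 105.99 = 0.5259 g

0.5259 g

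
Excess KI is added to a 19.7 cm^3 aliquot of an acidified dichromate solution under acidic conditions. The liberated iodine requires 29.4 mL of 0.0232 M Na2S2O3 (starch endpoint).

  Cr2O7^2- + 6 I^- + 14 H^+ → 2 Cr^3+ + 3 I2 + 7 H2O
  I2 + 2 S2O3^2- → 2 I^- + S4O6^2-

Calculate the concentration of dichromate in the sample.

0.00577 M

n(S2O3^2-) = 0.0294 × 0.0232 = 6.82 × 10^-4 mol
n(I2) = n(S2O3^2-)/2 = 3.41 × 10^-4 mol
From the 1:3 ratio, n(Cr2O7^2-) in the aliquot = 1/3 × 3.41 × 10^-4 = 1.14 × 10^-4 mol
[Cr2O7^2-] = 1.14 × 10^-4 / 0.0197 = 0.00577 mol/L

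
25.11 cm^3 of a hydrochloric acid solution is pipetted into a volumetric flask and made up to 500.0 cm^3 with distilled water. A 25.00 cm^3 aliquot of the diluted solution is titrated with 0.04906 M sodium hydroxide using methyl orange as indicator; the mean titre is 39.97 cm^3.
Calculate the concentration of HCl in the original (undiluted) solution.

HCl + NaOH → NaCl + H2O
n(NaOH) = 0.03997 × 0.04906 = 1.961 × 10^-3 mol
n(HCl) in the aliquot = 1.961 × 10^-3 mol (1:1 ratio)
[HCl]_dilute = 1.961 × 10^-3 / 0.02500 = 0.07844 mol/L
Dilution factor = 500.0 / 25.11 = 19.91
[HCl]_stock = 0.07844 × 19.91 = 1.562 mol/L

1.562 M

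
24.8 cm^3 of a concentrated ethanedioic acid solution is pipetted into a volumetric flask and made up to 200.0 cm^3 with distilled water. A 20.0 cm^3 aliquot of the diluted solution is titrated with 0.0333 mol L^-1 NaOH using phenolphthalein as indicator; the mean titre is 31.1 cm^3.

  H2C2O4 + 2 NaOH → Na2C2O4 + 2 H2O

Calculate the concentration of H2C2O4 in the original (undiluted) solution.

0.209 mol/L

n(NaOH) = 0.0311 × 0.0333 = 1.04 × 10^-3 mol
From the 1:2 ratio, n(H2C2O4) in the aliquot = 1/2 × 1.04 × 10^-3 = 5.18 × 10^-4 mol
[H2C2O4]_dilute = 5.18 × 10^-4 / 0.0200 = 0.0259 mol/L
Dilution factor = 200.0 / 24.8 = 8.065
[H2C2O4]_stock = 0.0259 × 8.065 = 0.209 mol/L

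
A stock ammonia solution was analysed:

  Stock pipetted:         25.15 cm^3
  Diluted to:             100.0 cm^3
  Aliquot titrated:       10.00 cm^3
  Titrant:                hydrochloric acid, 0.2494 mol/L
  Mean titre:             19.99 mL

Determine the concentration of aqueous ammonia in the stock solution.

NH3 + HCl → NH4Cl
n(HCl) = 0.01999 × 0.2494 = 4.986 × 10^-3 mol
n(NH3) in the aliquot = 4.986 × 10^-3 mol (1:1 ratio)
[NH3]_dilute = 4.986 × 10^-3 / 0.01000 = 0.4986 mol/L
Dilution factor = 100.0 / 25.15 = 3.976
[NH3]_stock = 0.4986 × 3.976 = 1.982 mol/L

1.982 mol/L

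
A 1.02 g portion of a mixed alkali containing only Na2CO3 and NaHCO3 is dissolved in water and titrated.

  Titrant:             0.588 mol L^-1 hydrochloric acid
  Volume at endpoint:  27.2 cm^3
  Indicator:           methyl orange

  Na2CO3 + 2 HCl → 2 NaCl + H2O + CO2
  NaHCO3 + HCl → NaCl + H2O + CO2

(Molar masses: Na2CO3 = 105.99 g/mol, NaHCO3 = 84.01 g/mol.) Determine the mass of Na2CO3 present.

0.553 g

n(HCl) = 0.0272 × 0.588 = 0.0160 mol
Let x = n(Na2CO3), y = n(NaHCO3).
Titrant: 2x + 1y = 0.0160;  mass: 105.99x + 84.01y = 1.02
Solving, x = 5.22 × 10^-3 mol, y = 5.56 × 10^-3 mol
mass of Na2CO3 = 5.22 × 10^-3 × 105.99 = 0.553 g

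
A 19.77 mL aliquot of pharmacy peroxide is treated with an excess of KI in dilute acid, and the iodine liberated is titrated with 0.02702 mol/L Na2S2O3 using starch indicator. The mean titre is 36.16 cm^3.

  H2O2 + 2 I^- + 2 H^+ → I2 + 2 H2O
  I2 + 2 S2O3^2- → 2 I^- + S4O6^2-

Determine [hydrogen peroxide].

0.02471 mol/L

n(S2O3^2-) = 0.03616 × 0.02702 = 9.770 × 10^-4 mol
n(I2) = n(S2O3^2-)/2 = 4.885 × 10^-4 mol
n(H2O2) in the aliquot = 4.885 × 10^-4 mol (1:1 ratio)
[H2O2] = 4.885 × 10^-4 / 0.01977 = 0.02471 mol/L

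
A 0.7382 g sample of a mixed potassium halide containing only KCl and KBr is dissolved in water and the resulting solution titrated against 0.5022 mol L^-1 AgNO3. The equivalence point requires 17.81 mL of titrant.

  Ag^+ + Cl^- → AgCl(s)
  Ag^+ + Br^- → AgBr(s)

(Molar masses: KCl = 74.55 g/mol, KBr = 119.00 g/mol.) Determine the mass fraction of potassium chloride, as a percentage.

n(AgNO3) = 0.01781 × 0.5022 = 8.944 × 10^-3 mol
Let x = n(KCl), y = n(KBr).
Titrant: 1x + 1y = 8.944 × 10^-3;  mass: 74.55x + 119.00y = 0.7382
Solving, x = 7.338 × 10^-3 mol, y = 1.607 × 10^-3 mol
mass of KCl = 7.338 × 10^-3 × 74.55 = 0.5470 g
% KCl = 0.5470 / 0.7382 × 100 = 74.10 %

74.10 %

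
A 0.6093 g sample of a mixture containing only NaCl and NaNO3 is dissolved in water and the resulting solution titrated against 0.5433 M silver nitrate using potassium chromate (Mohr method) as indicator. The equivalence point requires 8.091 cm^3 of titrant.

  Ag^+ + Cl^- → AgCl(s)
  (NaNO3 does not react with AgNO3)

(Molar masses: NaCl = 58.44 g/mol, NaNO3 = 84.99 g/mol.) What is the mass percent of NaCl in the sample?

42.16 %

n(AgNO3) = 0.008091 × 0.5433 = 4.396 × 10^-3 mol
Let x = n(NaCl), y = n(NaNO3).
Titrant: 1x = 4.396 × 10^-3;  mass: 58.44x + 84.99y = 0.6093
Solving, x = 4.396 × 10^-3 mol, y = 4.146 × 10^-3 mol
mass of NaCl = 4.396 × 10^-3 × 58.44 = 0.2569 g
% NaCl = 0.2569 / 0.6093 × 100 = 42.16 %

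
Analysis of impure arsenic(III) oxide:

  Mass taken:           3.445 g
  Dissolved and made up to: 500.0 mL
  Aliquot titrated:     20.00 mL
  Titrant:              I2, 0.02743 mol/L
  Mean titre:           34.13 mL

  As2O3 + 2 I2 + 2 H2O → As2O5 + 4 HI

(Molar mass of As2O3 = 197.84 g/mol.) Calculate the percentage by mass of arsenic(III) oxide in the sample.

n(I2) per titration = 0.03413 × 0.02743 = 9.362 × 10^-4 mol
From the 1:2 ratio, n(As2O3) in each aliquot = 1/2 × 9.362 × 10^-4 = 4.681 × 10^-4 mol
n(As2O3) in the whole flask = 4.681 × 10^-4 × 500.0/20.00 = 0.01170 mol
mass of As2O3 = 0.01170 × 197.84 = 2.315 g
% As2O3 = 2.315 / 3.445 × 100 = 67.20 %

67.20 %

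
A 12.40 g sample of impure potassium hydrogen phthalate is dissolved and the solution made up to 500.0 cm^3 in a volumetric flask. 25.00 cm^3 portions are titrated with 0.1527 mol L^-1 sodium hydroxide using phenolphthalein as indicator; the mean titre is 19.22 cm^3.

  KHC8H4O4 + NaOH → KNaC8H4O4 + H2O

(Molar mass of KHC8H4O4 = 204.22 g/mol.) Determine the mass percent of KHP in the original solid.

96.67 %

n(NaOH) per titration = 0.01922 × 0.1527 = 2.935 × 10^-3 mol
n(KHC8H4O4) in each aliquot = 2.935 × 10^-3 mol (1:1 ratio)
n(KHC8H4O4) in the whole flask = 2.935 × 10^-3 × 500.0/25.00 = 0.05870 mol
mass of KHC8H4O4 = 0.05870 × 204.22 = 11.99 g
% KHC8H4O4 = 11.99 / 12.40 × 100 = 96.67 %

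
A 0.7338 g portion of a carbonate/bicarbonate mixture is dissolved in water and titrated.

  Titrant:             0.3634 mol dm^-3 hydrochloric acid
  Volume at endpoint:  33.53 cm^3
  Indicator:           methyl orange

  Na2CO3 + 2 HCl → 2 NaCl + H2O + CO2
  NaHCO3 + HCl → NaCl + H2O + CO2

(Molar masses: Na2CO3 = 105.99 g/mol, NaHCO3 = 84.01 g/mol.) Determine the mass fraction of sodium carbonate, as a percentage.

n(HCl) = 0.03353 × 0.3634 = 0.01218 mol
Let x = n(Na2CO3), y = n(NaHCO3).
Titrant: 2x + 1y = 0.01218;  mass: 105.99x + 84.01y = 0.7338
Solving, x = 4.673 × 10^-3 mol, y = 2.839 × 10^-3 mol
mass of Na2CO3 = 4.673 × 10^-3 × 105.99 = 0.4953 g
% Na2CO3 = 0.4953 / 0.7338 × 100 = 67.49 %

67.49 %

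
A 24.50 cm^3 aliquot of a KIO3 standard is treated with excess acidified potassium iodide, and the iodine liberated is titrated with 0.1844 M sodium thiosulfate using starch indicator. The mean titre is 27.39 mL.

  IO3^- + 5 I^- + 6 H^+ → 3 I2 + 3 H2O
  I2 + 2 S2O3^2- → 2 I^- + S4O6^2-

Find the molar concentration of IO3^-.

0.03436 M

n(S2O3^2-) = 0.02739 × 0.1844 = 5.051 × 10^-3 mol
n(I2) = n(S2O3^2-)/2 = 2.525 × 10^-3 mol
From the 1:3 ratio, n(IO3^-) in the aliquot = 1/3 × 2.525 × 10^-3 = 8.418 × 10^-4 mol
[IO3^-] = 8.418 × 10^-4 / 0.02450 = 0.03436 mol/L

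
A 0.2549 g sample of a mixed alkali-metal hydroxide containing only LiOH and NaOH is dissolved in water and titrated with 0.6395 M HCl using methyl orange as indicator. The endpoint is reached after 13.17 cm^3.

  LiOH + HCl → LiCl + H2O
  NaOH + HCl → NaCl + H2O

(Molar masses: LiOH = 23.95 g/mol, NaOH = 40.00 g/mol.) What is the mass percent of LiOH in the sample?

48.00 %

n(HCl) = 0.01317 × 0.6395 = 8.422 × 10^-3 mol
Let x = n(LiOH), y = n(NaOH).
Titrant: 1x + 1y = 8.422 × 10^-3;  mass: 23.95x + 40.00y = 0.2549
Solving, x = 5.108 × 10^-3 mol, y = 3.314 × 10^-3 mol
mass of LiOH = 5.108 × 10^-3 × 23.95 = 0.1223 g
% LiOH = 0.1223 / 0.2549 × 100 = 48.00 %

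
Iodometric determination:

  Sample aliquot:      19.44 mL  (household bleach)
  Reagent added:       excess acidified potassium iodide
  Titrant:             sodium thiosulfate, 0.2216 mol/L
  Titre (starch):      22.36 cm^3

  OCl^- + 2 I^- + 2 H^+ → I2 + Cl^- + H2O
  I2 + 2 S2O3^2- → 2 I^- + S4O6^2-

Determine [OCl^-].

0.1274 mol/L

n(S2O3^2-) = 0.02236 × 0.2216 = 4.955 × 10^-3 mol
n(I2) = n(S2O3^2-)/2 = 2.477 × 10^-3 mol
n(OCl^-) in the aliquot = 2.477 × 10^-3 mol (1:1 ratio)
[OCl^-] = 2.477 × 10^-3 / 0.01944 = 0.1274 mol/L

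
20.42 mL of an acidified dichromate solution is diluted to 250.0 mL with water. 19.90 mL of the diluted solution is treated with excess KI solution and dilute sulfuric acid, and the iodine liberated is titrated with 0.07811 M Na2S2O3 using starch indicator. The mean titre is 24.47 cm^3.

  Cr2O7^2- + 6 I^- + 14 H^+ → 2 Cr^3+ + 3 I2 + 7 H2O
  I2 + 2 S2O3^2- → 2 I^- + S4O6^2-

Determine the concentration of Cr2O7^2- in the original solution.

n(S2O3^2-) = 0.02447 × 0.07811 = 1.911 × 10^-3 mol
n(I2) = n(S2O3^2-)/2 = 9.557 × 10^-4 mol
From the 1:3 ratio, n(Cr2O7^2-) in the aliquot = 1/3 × 9.557 × 10^-4 = 3.186 × 10^-4 mol
[Cr2O7^2-]_dilute = 3.186 × 10^-4 / 0.01990 = 0.01601 mol/L
[Cr2O7^2-]_original = 0.01601 × 250.0/20.42 = 0.1960 mol/L

0.1960 M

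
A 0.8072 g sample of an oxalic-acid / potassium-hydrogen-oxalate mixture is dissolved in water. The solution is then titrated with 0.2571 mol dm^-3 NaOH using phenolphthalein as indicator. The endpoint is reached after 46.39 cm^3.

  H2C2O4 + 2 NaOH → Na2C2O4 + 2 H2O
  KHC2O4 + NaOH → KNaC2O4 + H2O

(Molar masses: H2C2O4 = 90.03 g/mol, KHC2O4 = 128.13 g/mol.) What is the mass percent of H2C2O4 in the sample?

n(NaOH) = 0.04639 × 0.2571 = 0.01193 mol
Let x = n(H2C2O4), y = n(KHC2O4).
Titrant: 2x + 1y = 0.01193;  mass: 90.03x + 128.13y = 0.8072
Solving, x = 4.337 × 10^-3 mol, y = 3.252 × 10^-3 mol
mass of H2C2O4 = 4.337 × 10^-3 × 90.03 = 0.3905 g
% H2C2O4 = 0.3905 / 0.8072 × 100 = 48.38 %

48.38 %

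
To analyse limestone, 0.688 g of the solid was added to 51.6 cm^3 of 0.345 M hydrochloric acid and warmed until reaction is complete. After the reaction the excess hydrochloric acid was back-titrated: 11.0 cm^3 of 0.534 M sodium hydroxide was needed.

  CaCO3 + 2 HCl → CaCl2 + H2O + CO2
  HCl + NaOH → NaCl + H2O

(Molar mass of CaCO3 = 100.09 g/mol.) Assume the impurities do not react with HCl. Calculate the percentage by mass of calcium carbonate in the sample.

86.8 %

n(HCl) added = 0.0516 × 0.345 = 0.0178 mol
n(NaOH) used in back-titration = 0.0110 × 0.534 = 5.87 × 10^-3 mol
n(HCl) left over = 5.87 × 10^-3 mol (1:1 ratio)
n(HCl) consumed by analyte = 0.0178 − 5.87 × 10^-3 = 0.0119 mol
From the 1:2 ratio, n(CaCO3) = 1/2 × 0.0119 = 5.96 × 10^-3 mol
mass of CaCO3 = 5.96 × 10^-3 × 100.09 = 0.597 g
% CaCO3 = 0.597 / 0.688 × 100 = 86.8 %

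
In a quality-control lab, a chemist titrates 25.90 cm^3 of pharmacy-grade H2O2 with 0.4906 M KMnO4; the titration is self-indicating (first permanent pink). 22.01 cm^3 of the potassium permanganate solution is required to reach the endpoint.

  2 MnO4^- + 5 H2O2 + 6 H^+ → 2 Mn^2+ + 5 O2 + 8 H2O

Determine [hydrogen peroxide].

n(KMnO4) = 0.02201 L × 0.4906 mol/L = 0.01080 mol
From the 5:2 mole ratio, n(H2O2) = 5/2 × 0.01080 = 0.02700 mol
[H2O2] = 0.02700 mol / 0.02590 L = 1.042 mol/L

1.042 M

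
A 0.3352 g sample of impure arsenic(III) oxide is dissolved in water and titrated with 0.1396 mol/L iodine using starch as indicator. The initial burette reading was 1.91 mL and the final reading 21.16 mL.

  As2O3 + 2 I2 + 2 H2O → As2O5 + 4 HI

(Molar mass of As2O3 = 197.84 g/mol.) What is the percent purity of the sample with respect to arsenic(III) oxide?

n(I2) = 0.01925 L × 0.1396 mol/L = 2.687 × 10^-3 mol
From the 1:2 ratio, n(As2O3) = 1/2 × 2.687 × 10^-3 = 1.344 × 10^-3 mol
mass of As2O3 = 1.344 × 10^-3 × 197.84 g/mol = 0.2658 g
% As2O3 = 0.2658 / 0.3352 × 100 = 79.30 %

79.30 %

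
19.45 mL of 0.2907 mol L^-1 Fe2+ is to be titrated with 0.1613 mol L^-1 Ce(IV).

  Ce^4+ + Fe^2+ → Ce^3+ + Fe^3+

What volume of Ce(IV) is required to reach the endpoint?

35.05 mL

n(Fe2+) = 0.01945 L × 0.2907 mol/L = 5.654 × 10^-3 mol
n(Ce4+) = 5.654 × 10^-3 mol (1:1 stoichiometry)
V(Ce4+) = 5.654 × 10^-3 mol / 0.1613 mol/L = 0.03505 L = 35.05 mL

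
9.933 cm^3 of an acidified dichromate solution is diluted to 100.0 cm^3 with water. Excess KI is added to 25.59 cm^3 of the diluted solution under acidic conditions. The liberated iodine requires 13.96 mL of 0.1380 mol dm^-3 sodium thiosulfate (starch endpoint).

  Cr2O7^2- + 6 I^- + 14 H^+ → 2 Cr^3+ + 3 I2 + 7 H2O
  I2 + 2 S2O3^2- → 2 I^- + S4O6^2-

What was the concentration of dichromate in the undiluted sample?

0.1263 mol/L

n(S2O3^2-) = 0.01396 × 0.1380 = 1.926 × 10^-3 mol
n(I2) = n(S2O3^2-)/2 = 9.632 × 10^-4 mol
From the 1:3 ratio, n(Cr2O7^2-) in the aliquot = 1/3 × 9.632 × 10^-4 = 3.211 × 10^-4 mol
[Cr2O7^2-]_dilute = 3.211 × 10^-4 / 0.02559 = 0.01255 mol/L
[Cr2O7^2-]_original = 0.01255 × 100.0/9.933 = 0.1263 mol/L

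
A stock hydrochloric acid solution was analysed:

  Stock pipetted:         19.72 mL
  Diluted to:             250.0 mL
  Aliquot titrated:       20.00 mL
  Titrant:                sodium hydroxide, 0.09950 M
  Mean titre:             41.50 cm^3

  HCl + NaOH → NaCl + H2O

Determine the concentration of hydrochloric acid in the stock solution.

n(NaOH) = 0.04150 × 0.09950 = 4.129 × 10^-3 mol
n(HCl) in the aliquot = 4.129 × 10^-3 mol (1:1 ratio)
[HCl]_dilute = 4.129 × 10^-3 / 0.02000 = 0.2065 mol/L
Dilution factor = 250.0 / 19.72 = 12.68
[HCl]_stock = 0.2065 × 12.68 = 2.617 mol/L

2.617 M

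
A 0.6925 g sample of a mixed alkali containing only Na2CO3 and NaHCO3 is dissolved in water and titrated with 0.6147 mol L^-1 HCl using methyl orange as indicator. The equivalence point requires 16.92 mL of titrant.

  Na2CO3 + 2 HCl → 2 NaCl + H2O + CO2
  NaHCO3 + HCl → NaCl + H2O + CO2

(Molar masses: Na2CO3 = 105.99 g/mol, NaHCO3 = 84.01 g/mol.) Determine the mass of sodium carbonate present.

n(HCl) = 0.01692 × 0.6147 = 0.01040 mol
Let x = n(Na2CO3), y = n(NaHCO3).
Titrant: 2x + 1y = 0.01040;  mass: 105.99x + 84.01y = 0.6925
Solving, x = 2.922 × 10^-3 mol, y = 4.556 × 10^-3 mol
mass of Na2CO3 = 2.922 × 10^-3 × 105.99 = 0.3097 g

0.3097 g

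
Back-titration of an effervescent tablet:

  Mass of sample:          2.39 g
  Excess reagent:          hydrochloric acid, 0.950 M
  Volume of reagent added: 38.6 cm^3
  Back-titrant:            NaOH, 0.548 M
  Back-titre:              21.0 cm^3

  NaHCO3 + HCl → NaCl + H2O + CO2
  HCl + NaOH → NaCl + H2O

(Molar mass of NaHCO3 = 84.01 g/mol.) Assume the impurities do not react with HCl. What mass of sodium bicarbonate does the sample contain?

2.11 g

n(HCl) added = 0.0386 × 0.950 = 0.0367 mol
n(NaOH) used in back-titration = 0.0210 × 0.548 = 0.0115 mol
n(HCl) left over = 0.0115 mol (1:1 ratio)
n(HCl) consumed by analyte = 0.0367 − 0.0115 = 0.0252 mol
n(NaHCO3) = 0.0252 mol (1:1 ratio)
mass of NaHCO3 = 0.0252 × 84.01 = 2.11 g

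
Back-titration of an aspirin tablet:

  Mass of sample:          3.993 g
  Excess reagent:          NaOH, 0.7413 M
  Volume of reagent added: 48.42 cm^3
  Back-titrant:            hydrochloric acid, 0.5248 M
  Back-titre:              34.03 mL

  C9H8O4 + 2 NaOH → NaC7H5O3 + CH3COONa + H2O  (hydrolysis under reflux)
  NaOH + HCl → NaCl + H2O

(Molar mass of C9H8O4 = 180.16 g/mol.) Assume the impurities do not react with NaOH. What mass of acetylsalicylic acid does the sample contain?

1.625 g

n(NaOH) added = 0.04842 × 0.7413 = 0.03589 mol
n(HCl) used in back-titration = 0.03403 × 0.5248 = 0.01786 mol
n(NaOH) left over = 0.01786 mol (1:1 ratio)
n(NaOH) consumed by analyte = 0.03589 − 0.01786 = 0.01803 mol
From the 1:2 ratio, n(C9H8O4) = 1/2 × 0.01803 = 9.017 × 10^-3 mol
mass of C9H8O4 = 9.017 × 10^-3 × 180.16 = 1.625 g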